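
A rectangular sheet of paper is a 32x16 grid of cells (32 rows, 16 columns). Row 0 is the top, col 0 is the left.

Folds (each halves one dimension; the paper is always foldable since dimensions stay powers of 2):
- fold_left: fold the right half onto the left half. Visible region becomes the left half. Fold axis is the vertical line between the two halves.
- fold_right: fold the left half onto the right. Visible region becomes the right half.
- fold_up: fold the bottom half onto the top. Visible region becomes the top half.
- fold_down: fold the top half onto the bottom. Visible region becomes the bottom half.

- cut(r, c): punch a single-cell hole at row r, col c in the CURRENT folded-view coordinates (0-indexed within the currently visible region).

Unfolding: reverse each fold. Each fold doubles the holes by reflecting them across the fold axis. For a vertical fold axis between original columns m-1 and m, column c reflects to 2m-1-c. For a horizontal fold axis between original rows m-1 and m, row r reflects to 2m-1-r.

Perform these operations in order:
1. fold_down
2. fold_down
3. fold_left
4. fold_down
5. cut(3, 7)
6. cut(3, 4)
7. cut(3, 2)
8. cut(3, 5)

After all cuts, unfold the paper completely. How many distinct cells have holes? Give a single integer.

Op 1 fold_down: fold axis h@16; visible region now rows[16,32) x cols[0,16) = 16x16
Op 2 fold_down: fold axis h@24; visible region now rows[24,32) x cols[0,16) = 8x16
Op 3 fold_left: fold axis v@8; visible region now rows[24,32) x cols[0,8) = 8x8
Op 4 fold_down: fold axis h@28; visible region now rows[28,32) x cols[0,8) = 4x8
Op 5 cut(3, 7): punch at orig (31,7); cuts so far [(31, 7)]; region rows[28,32) x cols[0,8) = 4x8
Op 6 cut(3, 4): punch at orig (31,4); cuts so far [(31, 4), (31, 7)]; region rows[28,32) x cols[0,8) = 4x8
Op 7 cut(3, 2): punch at orig (31,2); cuts so far [(31, 2), (31, 4), (31, 7)]; region rows[28,32) x cols[0,8) = 4x8
Op 8 cut(3, 5): punch at orig (31,5); cuts so far [(31, 2), (31, 4), (31, 5), (31, 7)]; region rows[28,32) x cols[0,8) = 4x8
Unfold 1 (reflect across h@28): 8 holes -> [(24, 2), (24, 4), (24, 5), (24, 7), (31, 2), (31, 4), (31, 5), (31, 7)]
Unfold 2 (reflect across v@8): 16 holes -> [(24, 2), (24, 4), (24, 5), (24, 7), (24, 8), (24, 10), (24, 11), (24, 13), (31, 2), (31, 4), (31, 5), (31, 7), (31, 8), (31, 10), (31, 11), (31, 13)]
Unfold 3 (reflect across h@24): 32 holes -> [(16, 2), (16, 4), (16, 5), (16, 7), (16, 8), (16, 10), (16, 11), (16, 13), (23, 2), (23, 4), (23, 5), (23, 7), (23, 8), (23, 10), (23, 11), (23, 13), (24, 2), (24, 4), (24, 5), (24, 7), (24, 8), (24, 10), (24, 11), (24, 13), (31, 2), (31, 4), (31, 5), (31, 7), (31, 8), (31, 10), (31, 11), (31, 13)]
Unfold 4 (reflect across h@16): 64 holes -> [(0, 2), (0, 4), (0, 5), (0, 7), (0, 8), (0, 10), (0, 11), (0, 13), (7, 2), (7, 4), (7, 5), (7, 7), (7, 8), (7, 10), (7, 11), (7, 13), (8, 2), (8, 4), (8, 5), (8, 7), (8, 8), (8, 10), (8, 11), (8, 13), (15, 2), (15, 4), (15, 5), (15, 7), (15, 8), (15, 10), (15, 11), (15, 13), (16, 2), (16, 4), (16, 5), (16, 7), (16, 8), (16, 10), (16, 11), (16, 13), (23, 2), (23, 4), (23, 5), (23, 7), (23, 8), (23, 10), (23, 11), (23, 13), (24, 2), (24, 4), (24, 5), (24, 7), (24, 8), (24, 10), (24, 11), (24, 13), (31, 2), (31, 4), (31, 5), (31, 7), (31, 8), (31, 10), (31, 11), (31, 13)]

Answer: 64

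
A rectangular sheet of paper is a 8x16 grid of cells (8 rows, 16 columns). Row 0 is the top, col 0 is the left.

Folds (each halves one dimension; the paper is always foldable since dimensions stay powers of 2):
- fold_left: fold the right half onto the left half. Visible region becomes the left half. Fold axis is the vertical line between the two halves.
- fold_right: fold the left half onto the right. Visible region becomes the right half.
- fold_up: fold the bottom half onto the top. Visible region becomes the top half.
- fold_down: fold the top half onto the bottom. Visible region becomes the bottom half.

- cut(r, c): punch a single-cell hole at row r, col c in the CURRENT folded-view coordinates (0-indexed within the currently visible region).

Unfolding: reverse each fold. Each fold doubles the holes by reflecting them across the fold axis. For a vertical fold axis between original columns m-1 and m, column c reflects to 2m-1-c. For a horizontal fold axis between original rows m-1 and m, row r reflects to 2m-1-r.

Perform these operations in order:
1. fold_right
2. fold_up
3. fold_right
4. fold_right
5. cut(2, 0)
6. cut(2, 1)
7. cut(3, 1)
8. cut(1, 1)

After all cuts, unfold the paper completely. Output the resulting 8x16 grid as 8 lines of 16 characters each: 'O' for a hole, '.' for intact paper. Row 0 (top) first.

Answer: ................
O..OO..OO..OO..O
OOOOOOOOOOOOOOOO
O..OO..OO..OO..O
O..OO..OO..OO..O
OOOOOOOOOOOOOOOO
O..OO..OO..OO..O
................

Derivation:
Op 1 fold_right: fold axis v@8; visible region now rows[0,8) x cols[8,16) = 8x8
Op 2 fold_up: fold axis h@4; visible region now rows[0,4) x cols[8,16) = 4x8
Op 3 fold_right: fold axis v@12; visible region now rows[0,4) x cols[12,16) = 4x4
Op 4 fold_right: fold axis v@14; visible region now rows[0,4) x cols[14,16) = 4x2
Op 5 cut(2, 0): punch at orig (2,14); cuts so far [(2, 14)]; region rows[0,4) x cols[14,16) = 4x2
Op 6 cut(2, 1): punch at orig (2,15); cuts so far [(2, 14), (2, 15)]; region rows[0,4) x cols[14,16) = 4x2
Op 7 cut(3, 1): punch at orig (3,15); cuts so far [(2, 14), (2, 15), (3, 15)]; region rows[0,4) x cols[14,16) = 4x2
Op 8 cut(1, 1): punch at orig (1,15); cuts so far [(1, 15), (2, 14), (2, 15), (3, 15)]; region rows[0,4) x cols[14,16) = 4x2
Unfold 1 (reflect across v@14): 8 holes -> [(1, 12), (1, 15), (2, 12), (2, 13), (2, 14), (2, 15), (3, 12), (3, 15)]
Unfold 2 (reflect across v@12): 16 holes -> [(1, 8), (1, 11), (1, 12), (1, 15), (2, 8), (2, 9), (2, 10), (2, 11), (2, 12), (2, 13), (2, 14), (2, 15), (3, 8), (3, 11), (3, 12), (3, 15)]
Unfold 3 (reflect across h@4): 32 holes -> [(1, 8), (1, 11), (1, 12), (1, 15), (2, 8), (2, 9), (2, 10), (2, 11), (2, 12), (2, 13), (2, 14), (2, 15), (3, 8), (3, 11), (3, 12), (3, 15), (4, 8), (4, 11), (4, 12), (4, 15), (5, 8), (5, 9), (5, 10), (5, 11), (5, 12), (5, 13), (5, 14), (5, 15), (6, 8), (6, 11), (6, 12), (6, 15)]
Unfold 4 (reflect across v@8): 64 holes -> [(1, 0), (1, 3), (1, 4), (1, 7), (1, 8), (1, 11), (1, 12), (1, 15), (2, 0), (2, 1), (2, 2), (2, 3), (2, 4), (2, 5), (2, 6), (2, 7), (2, 8), (2, 9), (2, 10), (2, 11), (2, 12), (2, 13), (2, 14), (2, 15), (3, 0), (3, 3), (3, 4), (3, 7), (3, 8), (3, 11), (3, 12), (3, 15), (4, 0), (4, 3), (4, 4), (4, 7), (4, 8), (4, 11), (4, 12), (4, 15), (5, 0), (5, 1), (5, 2), (5, 3), (5, 4), (5, 5), (5, 6), (5, 7), (5, 8), (5, 9), (5, 10), (5, 11), (5, 12), (5, 13), (5, 14), (5, 15), (6, 0), (6, 3), (6, 4), (6, 7), (6, 8), (6, 11), (6, 12), (6, 15)]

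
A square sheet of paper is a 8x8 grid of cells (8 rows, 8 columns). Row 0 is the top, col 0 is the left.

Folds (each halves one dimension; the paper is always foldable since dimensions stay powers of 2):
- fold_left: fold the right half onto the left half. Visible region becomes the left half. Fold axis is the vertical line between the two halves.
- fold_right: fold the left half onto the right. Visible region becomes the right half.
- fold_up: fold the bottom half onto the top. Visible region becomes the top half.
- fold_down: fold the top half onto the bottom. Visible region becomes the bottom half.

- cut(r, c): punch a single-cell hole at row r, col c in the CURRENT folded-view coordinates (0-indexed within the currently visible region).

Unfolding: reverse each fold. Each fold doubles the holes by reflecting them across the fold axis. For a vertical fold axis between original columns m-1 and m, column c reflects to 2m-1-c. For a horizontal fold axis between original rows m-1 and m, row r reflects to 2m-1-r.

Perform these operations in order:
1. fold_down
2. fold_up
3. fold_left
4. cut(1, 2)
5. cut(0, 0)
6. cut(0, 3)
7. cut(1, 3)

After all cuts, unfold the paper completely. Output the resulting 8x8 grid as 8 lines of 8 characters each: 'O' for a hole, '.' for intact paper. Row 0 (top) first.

Op 1 fold_down: fold axis h@4; visible region now rows[4,8) x cols[0,8) = 4x8
Op 2 fold_up: fold axis h@6; visible region now rows[4,6) x cols[0,8) = 2x8
Op 3 fold_left: fold axis v@4; visible region now rows[4,6) x cols[0,4) = 2x4
Op 4 cut(1, 2): punch at orig (5,2); cuts so far [(5, 2)]; region rows[4,6) x cols[0,4) = 2x4
Op 5 cut(0, 0): punch at orig (4,0); cuts so far [(4, 0), (5, 2)]; region rows[4,6) x cols[0,4) = 2x4
Op 6 cut(0, 3): punch at orig (4,3); cuts so far [(4, 0), (4, 3), (5, 2)]; region rows[4,6) x cols[0,4) = 2x4
Op 7 cut(1, 3): punch at orig (5,3); cuts so far [(4, 0), (4, 3), (5, 2), (5, 3)]; region rows[4,6) x cols[0,4) = 2x4
Unfold 1 (reflect across v@4): 8 holes -> [(4, 0), (4, 3), (4, 4), (4, 7), (5, 2), (5, 3), (5, 4), (5, 5)]
Unfold 2 (reflect across h@6): 16 holes -> [(4, 0), (4, 3), (4, 4), (4, 7), (5, 2), (5, 3), (5, 4), (5, 5), (6, 2), (6, 3), (6, 4), (6, 5), (7, 0), (7, 3), (7, 4), (7, 7)]
Unfold 3 (reflect across h@4): 32 holes -> [(0, 0), (0, 3), (0, 4), (0, 7), (1, 2), (1, 3), (1, 4), (1, 5), (2, 2), (2, 3), (2, 4), (2, 5), (3, 0), (3, 3), (3, 4), (3, 7), (4, 0), (4, 3), (4, 4), (4, 7), (5, 2), (5, 3), (5, 4), (5, 5), (6, 2), (6, 3), (6, 4), (6, 5), (7, 0), (7, 3), (7, 4), (7, 7)]

Answer: O..OO..O
..OOOO..
..OOOO..
O..OO..O
O..OO..O
..OOOO..
..OOOO..
O..OO..O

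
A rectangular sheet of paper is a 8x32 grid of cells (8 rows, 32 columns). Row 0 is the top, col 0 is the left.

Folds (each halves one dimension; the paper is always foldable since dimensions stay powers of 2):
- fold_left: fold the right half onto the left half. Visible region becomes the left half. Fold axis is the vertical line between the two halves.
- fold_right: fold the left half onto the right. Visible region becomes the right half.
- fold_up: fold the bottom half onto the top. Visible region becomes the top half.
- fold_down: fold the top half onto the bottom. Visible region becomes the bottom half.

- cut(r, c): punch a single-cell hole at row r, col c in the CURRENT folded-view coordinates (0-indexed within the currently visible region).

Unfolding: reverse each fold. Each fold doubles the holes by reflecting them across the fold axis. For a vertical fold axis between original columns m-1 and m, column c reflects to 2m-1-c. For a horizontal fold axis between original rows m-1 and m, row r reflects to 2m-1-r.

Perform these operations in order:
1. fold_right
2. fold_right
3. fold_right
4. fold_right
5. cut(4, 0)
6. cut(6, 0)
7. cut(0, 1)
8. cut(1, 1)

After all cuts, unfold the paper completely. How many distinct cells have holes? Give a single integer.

Answer: 64

Derivation:
Op 1 fold_right: fold axis v@16; visible region now rows[0,8) x cols[16,32) = 8x16
Op 2 fold_right: fold axis v@24; visible region now rows[0,8) x cols[24,32) = 8x8
Op 3 fold_right: fold axis v@28; visible region now rows[0,8) x cols[28,32) = 8x4
Op 4 fold_right: fold axis v@30; visible region now rows[0,8) x cols[30,32) = 8x2
Op 5 cut(4, 0): punch at orig (4,30); cuts so far [(4, 30)]; region rows[0,8) x cols[30,32) = 8x2
Op 6 cut(6, 0): punch at orig (6,30); cuts so far [(4, 30), (6, 30)]; region rows[0,8) x cols[30,32) = 8x2
Op 7 cut(0, 1): punch at orig (0,31); cuts so far [(0, 31), (4, 30), (6, 30)]; region rows[0,8) x cols[30,32) = 8x2
Op 8 cut(1, 1): punch at orig (1,31); cuts so far [(0, 31), (1, 31), (4, 30), (6, 30)]; region rows[0,8) x cols[30,32) = 8x2
Unfold 1 (reflect across v@30): 8 holes -> [(0, 28), (0, 31), (1, 28), (1, 31), (4, 29), (4, 30), (6, 29), (6, 30)]
Unfold 2 (reflect across v@28): 16 holes -> [(0, 24), (0, 27), (0, 28), (0, 31), (1, 24), (1, 27), (1, 28), (1, 31), (4, 25), (4, 26), (4, 29), (4, 30), (6, 25), (6, 26), (6, 29), (6, 30)]
Unfold 3 (reflect across v@24): 32 holes -> [(0, 16), (0, 19), (0, 20), (0, 23), (0, 24), (0, 27), (0, 28), (0, 31), (1, 16), (1, 19), (1, 20), (1, 23), (1, 24), (1, 27), (1, 28), (1, 31), (4, 17), (4, 18), (4, 21), (4, 22), (4, 25), (4, 26), (4, 29), (4, 30), (6, 17), (6, 18), (6, 21), (6, 22), (6, 25), (6, 26), (6, 29), (6, 30)]
Unfold 4 (reflect across v@16): 64 holes -> [(0, 0), (0, 3), (0, 4), (0, 7), (0, 8), (0, 11), (0, 12), (0, 15), (0, 16), (0, 19), (0, 20), (0, 23), (0, 24), (0, 27), (0, 28), (0, 31), (1, 0), (1, 3), (1, 4), (1, 7), (1, 8), (1, 11), (1, 12), (1, 15), (1, 16), (1, 19), (1, 20), (1, 23), (1, 24), (1, 27), (1, 28), (1, 31), (4, 1), (4, 2), (4, 5), (4, 6), (4, 9), (4, 10), (4, 13), (4, 14), (4, 17), (4, 18), (4, 21), (4, 22), (4, 25), (4, 26), (4, 29), (4, 30), (6, 1), (6, 2), (6, 5), (6, 6), (6, 9), (6, 10), (6, 13), (6, 14), (6, 17), (6, 18), (6, 21), (6, 22), (6, 25), (6, 26), (6, 29), (6, 30)]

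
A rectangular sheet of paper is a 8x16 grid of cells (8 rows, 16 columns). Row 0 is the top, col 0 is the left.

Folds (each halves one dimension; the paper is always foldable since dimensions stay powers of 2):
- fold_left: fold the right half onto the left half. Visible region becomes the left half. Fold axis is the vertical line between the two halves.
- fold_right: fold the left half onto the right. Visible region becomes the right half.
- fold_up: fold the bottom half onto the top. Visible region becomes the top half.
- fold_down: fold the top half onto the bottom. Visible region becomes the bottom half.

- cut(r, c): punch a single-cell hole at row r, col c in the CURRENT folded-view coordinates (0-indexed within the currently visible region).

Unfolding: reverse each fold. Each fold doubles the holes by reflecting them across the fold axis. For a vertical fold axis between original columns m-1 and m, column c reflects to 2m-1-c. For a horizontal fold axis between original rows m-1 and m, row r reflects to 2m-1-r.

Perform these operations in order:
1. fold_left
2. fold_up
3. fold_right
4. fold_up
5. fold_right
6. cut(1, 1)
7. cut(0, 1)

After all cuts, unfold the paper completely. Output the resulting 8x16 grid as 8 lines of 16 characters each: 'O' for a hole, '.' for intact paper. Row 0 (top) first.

Answer: O..OO..OO..OO..O
O..OO..OO..OO..O
O..OO..OO..OO..O
O..OO..OO..OO..O
O..OO..OO..OO..O
O..OO..OO..OO..O
O..OO..OO..OO..O
O..OO..OO..OO..O

Derivation:
Op 1 fold_left: fold axis v@8; visible region now rows[0,8) x cols[0,8) = 8x8
Op 2 fold_up: fold axis h@4; visible region now rows[0,4) x cols[0,8) = 4x8
Op 3 fold_right: fold axis v@4; visible region now rows[0,4) x cols[4,8) = 4x4
Op 4 fold_up: fold axis h@2; visible region now rows[0,2) x cols[4,8) = 2x4
Op 5 fold_right: fold axis v@6; visible region now rows[0,2) x cols[6,8) = 2x2
Op 6 cut(1, 1): punch at orig (1,7); cuts so far [(1, 7)]; region rows[0,2) x cols[6,8) = 2x2
Op 7 cut(0, 1): punch at orig (0,7); cuts so far [(0, 7), (1, 7)]; region rows[0,2) x cols[6,8) = 2x2
Unfold 1 (reflect across v@6): 4 holes -> [(0, 4), (0, 7), (1, 4), (1, 7)]
Unfold 2 (reflect across h@2): 8 holes -> [(0, 4), (0, 7), (1, 4), (1, 7), (2, 4), (2, 7), (3, 4), (3, 7)]
Unfold 3 (reflect across v@4): 16 holes -> [(0, 0), (0, 3), (0, 4), (0, 7), (1, 0), (1, 3), (1, 4), (1, 7), (2, 0), (2, 3), (2, 4), (2, 7), (3, 0), (3, 3), (3, 4), (3, 7)]
Unfold 4 (reflect across h@4): 32 holes -> [(0, 0), (0, 3), (0, 4), (0, 7), (1, 0), (1, 3), (1, 4), (1, 7), (2, 0), (2, 3), (2, 4), (2, 7), (3, 0), (3, 3), (3, 4), (3, 7), (4, 0), (4, 3), (4, 4), (4, 7), (5, 0), (5, 3), (5, 4), (5, 7), (6, 0), (6, 3), (6, 4), (6, 7), (7, 0), (7, 3), (7, 4), (7, 7)]
Unfold 5 (reflect across v@8): 64 holes -> [(0, 0), (0, 3), (0, 4), (0, 7), (0, 8), (0, 11), (0, 12), (0, 15), (1, 0), (1, 3), (1, 4), (1, 7), (1, 8), (1, 11), (1, 12), (1, 15), (2, 0), (2, 3), (2, 4), (2, 7), (2, 8), (2, 11), (2, 12), (2, 15), (3, 0), (3, 3), (3, 4), (3, 7), (3, 8), (3, 11), (3, 12), (3, 15), (4, 0), (4, 3), (4, 4), (4, 7), (4, 8), (4, 11), (4, 12), (4, 15), (5, 0), (5, 3), (5, 4), (5, 7), (5, 8), (5, 11), (5, 12), (5, 15), (6, 0), (6, 3), (6, 4), (6, 7), (6, 8), (6, 11), (6, 12), (6, 15), (7, 0), (7, 3), (7, 4), (7, 7), (7, 8), (7, 11), (7, 12), (7, 15)]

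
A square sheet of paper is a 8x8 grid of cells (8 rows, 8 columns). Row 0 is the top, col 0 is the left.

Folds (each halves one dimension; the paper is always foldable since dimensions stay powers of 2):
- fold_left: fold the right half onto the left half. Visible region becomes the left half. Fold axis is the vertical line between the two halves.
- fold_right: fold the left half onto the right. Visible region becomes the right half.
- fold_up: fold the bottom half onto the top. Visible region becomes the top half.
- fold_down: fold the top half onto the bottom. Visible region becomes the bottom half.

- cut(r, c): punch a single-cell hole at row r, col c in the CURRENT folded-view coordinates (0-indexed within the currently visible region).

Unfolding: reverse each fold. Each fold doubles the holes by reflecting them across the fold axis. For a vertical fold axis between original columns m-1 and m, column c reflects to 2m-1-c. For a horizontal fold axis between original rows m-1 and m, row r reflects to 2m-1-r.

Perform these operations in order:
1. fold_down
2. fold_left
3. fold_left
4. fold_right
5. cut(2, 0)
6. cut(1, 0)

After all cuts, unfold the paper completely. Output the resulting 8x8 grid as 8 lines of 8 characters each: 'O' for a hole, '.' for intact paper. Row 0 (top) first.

Op 1 fold_down: fold axis h@4; visible region now rows[4,8) x cols[0,8) = 4x8
Op 2 fold_left: fold axis v@4; visible region now rows[4,8) x cols[0,4) = 4x4
Op 3 fold_left: fold axis v@2; visible region now rows[4,8) x cols[0,2) = 4x2
Op 4 fold_right: fold axis v@1; visible region now rows[4,8) x cols[1,2) = 4x1
Op 5 cut(2, 0): punch at orig (6,1); cuts so far [(6, 1)]; region rows[4,8) x cols[1,2) = 4x1
Op 6 cut(1, 0): punch at orig (5,1); cuts so far [(5, 1), (6, 1)]; region rows[4,8) x cols[1,2) = 4x1
Unfold 1 (reflect across v@1): 4 holes -> [(5, 0), (5, 1), (6, 0), (6, 1)]
Unfold 2 (reflect across v@2): 8 holes -> [(5, 0), (5, 1), (5, 2), (5, 3), (6, 0), (6, 1), (6, 2), (6, 3)]
Unfold 3 (reflect across v@4): 16 holes -> [(5, 0), (5, 1), (5, 2), (5, 3), (5, 4), (5, 5), (5, 6), (5, 7), (6, 0), (6, 1), (6, 2), (6, 3), (6, 4), (6, 5), (6, 6), (6, 7)]
Unfold 4 (reflect across h@4): 32 holes -> [(1, 0), (1, 1), (1, 2), (1, 3), (1, 4), (1, 5), (1, 6), (1, 7), (2, 0), (2, 1), (2, 2), (2, 3), (2, 4), (2, 5), (2, 6), (2, 7), (5, 0), (5, 1), (5, 2), (5, 3), (5, 4), (5, 5), (5, 6), (5, 7), (6, 0), (6, 1), (6, 2), (6, 3), (6, 4), (6, 5), (6, 6), (6, 7)]

Answer: ........
OOOOOOOO
OOOOOOOO
........
........
OOOOOOOO
OOOOOOOO
........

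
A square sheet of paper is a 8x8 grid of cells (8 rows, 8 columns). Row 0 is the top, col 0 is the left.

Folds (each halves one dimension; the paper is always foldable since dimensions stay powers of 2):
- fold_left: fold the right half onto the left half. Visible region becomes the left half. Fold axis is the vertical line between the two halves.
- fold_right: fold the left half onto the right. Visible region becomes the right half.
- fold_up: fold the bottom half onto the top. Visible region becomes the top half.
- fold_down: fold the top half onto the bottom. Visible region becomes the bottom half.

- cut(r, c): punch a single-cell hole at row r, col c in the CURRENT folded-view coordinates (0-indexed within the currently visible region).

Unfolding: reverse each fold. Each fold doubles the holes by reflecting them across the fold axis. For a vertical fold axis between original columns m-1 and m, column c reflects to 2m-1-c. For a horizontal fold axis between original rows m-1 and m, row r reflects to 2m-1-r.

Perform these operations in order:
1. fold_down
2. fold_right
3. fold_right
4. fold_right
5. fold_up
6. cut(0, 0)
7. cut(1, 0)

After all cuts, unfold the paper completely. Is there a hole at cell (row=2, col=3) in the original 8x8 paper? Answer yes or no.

Op 1 fold_down: fold axis h@4; visible region now rows[4,8) x cols[0,8) = 4x8
Op 2 fold_right: fold axis v@4; visible region now rows[4,8) x cols[4,8) = 4x4
Op 3 fold_right: fold axis v@6; visible region now rows[4,8) x cols[6,8) = 4x2
Op 4 fold_right: fold axis v@7; visible region now rows[4,8) x cols[7,8) = 4x1
Op 5 fold_up: fold axis h@6; visible region now rows[4,6) x cols[7,8) = 2x1
Op 6 cut(0, 0): punch at orig (4,7); cuts so far [(4, 7)]; region rows[4,6) x cols[7,8) = 2x1
Op 7 cut(1, 0): punch at orig (5,7); cuts so far [(4, 7), (5, 7)]; region rows[4,6) x cols[7,8) = 2x1
Unfold 1 (reflect across h@6): 4 holes -> [(4, 7), (5, 7), (6, 7), (7, 7)]
Unfold 2 (reflect across v@7): 8 holes -> [(4, 6), (4, 7), (5, 6), (5, 7), (6, 6), (6, 7), (7, 6), (7, 7)]
Unfold 3 (reflect across v@6): 16 holes -> [(4, 4), (4, 5), (4, 6), (4, 7), (5, 4), (5, 5), (5, 6), (5, 7), (6, 4), (6, 5), (6, 6), (6, 7), (7, 4), (7, 5), (7, 6), (7, 7)]
Unfold 4 (reflect across v@4): 32 holes -> [(4, 0), (4, 1), (4, 2), (4, 3), (4, 4), (4, 5), (4, 6), (4, 7), (5, 0), (5, 1), (5, 2), (5, 3), (5, 4), (5, 5), (5, 6), (5, 7), (6, 0), (6, 1), (6, 2), (6, 3), (6, 4), (6, 5), (6, 6), (6, 7), (7, 0), (7, 1), (7, 2), (7, 3), (7, 4), (7, 5), (7, 6), (7, 7)]
Unfold 5 (reflect across h@4): 64 holes -> [(0, 0), (0, 1), (0, 2), (0, 3), (0, 4), (0, 5), (0, 6), (0, 7), (1, 0), (1, 1), (1, 2), (1, 3), (1, 4), (1, 5), (1, 6), (1, 7), (2, 0), (2, 1), (2, 2), (2, 3), (2, 4), (2, 5), (2, 6), (2, 7), (3, 0), (3, 1), (3, 2), (3, 3), (3, 4), (3, 5), (3, 6), (3, 7), (4, 0), (4, 1), (4, 2), (4, 3), (4, 4), (4, 5), (4, 6), (4, 7), (5, 0), (5, 1), (5, 2), (5, 3), (5, 4), (5, 5), (5, 6), (5, 7), (6, 0), (6, 1), (6, 2), (6, 3), (6, 4), (6, 5), (6, 6), (6, 7), (7, 0), (7, 1), (7, 2), (7, 3), (7, 4), (7, 5), (7, 6), (7, 7)]
Holes: [(0, 0), (0, 1), (0, 2), (0, 3), (0, 4), (0, 5), (0, 6), (0, 7), (1, 0), (1, 1), (1, 2), (1, 3), (1, 4), (1, 5), (1, 6), (1, 7), (2, 0), (2, 1), (2, 2), (2, 3), (2, 4), (2, 5), (2, 6), (2, 7), (3, 0), (3, 1), (3, 2), (3, 3), (3, 4), (3, 5), (3, 6), (3, 7), (4, 0), (4, 1), (4, 2), (4, 3), (4, 4), (4, 5), (4, 6), (4, 7), (5, 0), (5, 1), (5, 2), (5, 3), (5, 4), (5, 5), (5, 6), (5, 7), (6, 0), (6, 1), (6, 2), (6, 3), (6, 4), (6, 5), (6, 6), (6, 7), (7, 0), (7, 1), (7, 2), (7, 3), (7, 4), (7, 5), (7, 6), (7, 7)]

Answer: yes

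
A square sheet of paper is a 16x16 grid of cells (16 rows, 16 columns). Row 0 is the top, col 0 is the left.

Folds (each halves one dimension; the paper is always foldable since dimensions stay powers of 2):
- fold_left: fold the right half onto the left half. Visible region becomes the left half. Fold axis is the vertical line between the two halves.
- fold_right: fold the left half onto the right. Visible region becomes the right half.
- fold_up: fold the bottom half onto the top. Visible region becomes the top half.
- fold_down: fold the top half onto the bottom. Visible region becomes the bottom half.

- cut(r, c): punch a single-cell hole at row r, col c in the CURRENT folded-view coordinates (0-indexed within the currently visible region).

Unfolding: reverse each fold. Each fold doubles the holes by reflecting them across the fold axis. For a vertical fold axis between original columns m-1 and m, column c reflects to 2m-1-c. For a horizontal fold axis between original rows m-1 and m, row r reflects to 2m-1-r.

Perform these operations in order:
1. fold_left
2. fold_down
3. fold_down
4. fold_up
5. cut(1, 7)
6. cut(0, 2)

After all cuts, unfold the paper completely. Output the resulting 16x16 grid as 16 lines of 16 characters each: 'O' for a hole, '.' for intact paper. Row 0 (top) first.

Op 1 fold_left: fold axis v@8; visible region now rows[0,16) x cols[0,8) = 16x8
Op 2 fold_down: fold axis h@8; visible region now rows[8,16) x cols[0,8) = 8x8
Op 3 fold_down: fold axis h@12; visible region now rows[12,16) x cols[0,8) = 4x8
Op 4 fold_up: fold axis h@14; visible region now rows[12,14) x cols[0,8) = 2x8
Op 5 cut(1, 7): punch at orig (13,7); cuts so far [(13, 7)]; region rows[12,14) x cols[0,8) = 2x8
Op 6 cut(0, 2): punch at orig (12,2); cuts so far [(12, 2), (13, 7)]; region rows[12,14) x cols[0,8) = 2x8
Unfold 1 (reflect across h@14): 4 holes -> [(12, 2), (13, 7), (14, 7), (15, 2)]
Unfold 2 (reflect across h@12): 8 holes -> [(8, 2), (9, 7), (10, 7), (11, 2), (12, 2), (13, 7), (14, 7), (15, 2)]
Unfold 3 (reflect across h@8): 16 holes -> [(0, 2), (1, 7), (2, 7), (3, 2), (4, 2), (5, 7), (6, 7), (7, 2), (8, 2), (9, 7), (10, 7), (11, 2), (12, 2), (13, 7), (14, 7), (15, 2)]
Unfold 4 (reflect across v@8): 32 holes -> [(0, 2), (0, 13), (1, 7), (1, 8), (2, 7), (2, 8), (3, 2), (3, 13), (4, 2), (4, 13), (5, 7), (5, 8), (6, 7), (6, 8), (7, 2), (7, 13), (8, 2), (8, 13), (9, 7), (9, 8), (10, 7), (10, 8), (11, 2), (11, 13), (12, 2), (12, 13), (13, 7), (13, 8), (14, 7), (14, 8), (15, 2), (15, 13)]

Answer: ..O..........O..
.......OO.......
.......OO.......
..O..........O..
..O..........O..
.......OO.......
.......OO.......
..O..........O..
..O..........O..
.......OO.......
.......OO.......
..O..........O..
..O..........O..
.......OO.......
.......OO.......
..O..........O..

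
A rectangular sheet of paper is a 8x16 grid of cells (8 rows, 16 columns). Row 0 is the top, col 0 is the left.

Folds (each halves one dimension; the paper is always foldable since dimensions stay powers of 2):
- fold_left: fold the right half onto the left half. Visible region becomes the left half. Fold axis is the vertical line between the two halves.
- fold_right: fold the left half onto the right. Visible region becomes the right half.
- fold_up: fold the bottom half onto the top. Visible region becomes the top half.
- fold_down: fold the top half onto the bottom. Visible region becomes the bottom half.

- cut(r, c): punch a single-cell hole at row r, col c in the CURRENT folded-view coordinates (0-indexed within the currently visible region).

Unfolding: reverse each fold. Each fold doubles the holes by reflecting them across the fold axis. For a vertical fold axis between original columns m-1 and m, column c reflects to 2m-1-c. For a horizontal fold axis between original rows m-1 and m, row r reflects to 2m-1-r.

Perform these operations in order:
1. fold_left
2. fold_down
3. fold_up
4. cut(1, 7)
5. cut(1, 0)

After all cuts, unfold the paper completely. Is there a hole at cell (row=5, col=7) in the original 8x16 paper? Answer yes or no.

Op 1 fold_left: fold axis v@8; visible region now rows[0,8) x cols[0,8) = 8x8
Op 2 fold_down: fold axis h@4; visible region now rows[4,8) x cols[0,8) = 4x8
Op 3 fold_up: fold axis h@6; visible region now rows[4,6) x cols[0,8) = 2x8
Op 4 cut(1, 7): punch at orig (5,7); cuts so far [(5, 7)]; region rows[4,6) x cols[0,8) = 2x8
Op 5 cut(1, 0): punch at orig (5,0); cuts so far [(5, 0), (5, 7)]; region rows[4,6) x cols[0,8) = 2x8
Unfold 1 (reflect across h@6): 4 holes -> [(5, 0), (5, 7), (6, 0), (6, 7)]
Unfold 2 (reflect across h@4): 8 holes -> [(1, 0), (1, 7), (2, 0), (2, 7), (5, 0), (5, 7), (6, 0), (6, 7)]
Unfold 3 (reflect across v@8): 16 holes -> [(1, 0), (1, 7), (1, 8), (1, 15), (2, 0), (2, 7), (2, 8), (2, 15), (5, 0), (5, 7), (5, 8), (5, 15), (6, 0), (6, 7), (6, 8), (6, 15)]
Holes: [(1, 0), (1, 7), (1, 8), (1, 15), (2, 0), (2, 7), (2, 8), (2, 15), (5, 0), (5, 7), (5, 8), (5, 15), (6, 0), (6, 7), (6, 8), (6, 15)]

Answer: yes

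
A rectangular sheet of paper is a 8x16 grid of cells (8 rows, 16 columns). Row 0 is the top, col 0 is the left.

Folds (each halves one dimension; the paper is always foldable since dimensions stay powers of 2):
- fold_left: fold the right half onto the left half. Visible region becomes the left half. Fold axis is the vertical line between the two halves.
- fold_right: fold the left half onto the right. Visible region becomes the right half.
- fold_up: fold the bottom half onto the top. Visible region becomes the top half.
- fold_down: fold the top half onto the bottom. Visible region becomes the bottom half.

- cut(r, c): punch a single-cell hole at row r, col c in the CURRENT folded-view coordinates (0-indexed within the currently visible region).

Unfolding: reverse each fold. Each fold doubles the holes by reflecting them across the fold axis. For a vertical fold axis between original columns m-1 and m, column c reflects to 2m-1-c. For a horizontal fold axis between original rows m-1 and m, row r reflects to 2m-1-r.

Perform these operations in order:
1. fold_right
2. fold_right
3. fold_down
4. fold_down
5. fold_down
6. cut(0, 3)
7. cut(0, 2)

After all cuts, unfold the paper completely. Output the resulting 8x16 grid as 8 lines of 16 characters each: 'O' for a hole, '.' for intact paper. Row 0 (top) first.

Answer: OO....OOOO....OO
OO....OOOO....OO
OO....OOOO....OO
OO....OOOO....OO
OO....OOOO....OO
OO....OOOO....OO
OO....OOOO....OO
OO....OOOO....OO

Derivation:
Op 1 fold_right: fold axis v@8; visible region now rows[0,8) x cols[8,16) = 8x8
Op 2 fold_right: fold axis v@12; visible region now rows[0,8) x cols[12,16) = 8x4
Op 3 fold_down: fold axis h@4; visible region now rows[4,8) x cols[12,16) = 4x4
Op 4 fold_down: fold axis h@6; visible region now rows[6,8) x cols[12,16) = 2x4
Op 5 fold_down: fold axis h@7; visible region now rows[7,8) x cols[12,16) = 1x4
Op 6 cut(0, 3): punch at orig (7,15); cuts so far [(7, 15)]; region rows[7,8) x cols[12,16) = 1x4
Op 7 cut(0, 2): punch at orig (7,14); cuts so far [(7, 14), (7, 15)]; region rows[7,8) x cols[12,16) = 1x4
Unfold 1 (reflect across h@7): 4 holes -> [(6, 14), (6, 15), (7, 14), (7, 15)]
Unfold 2 (reflect across h@6): 8 holes -> [(4, 14), (4, 15), (5, 14), (5, 15), (6, 14), (6, 15), (7, 14), (7, 15)]
Unfold 3 (reflect across h@4): 16 holes -> [(0, 14), (0, 15), (1, 14), (1, 15), (2, 14), (2, 15), (3, 14), (3, 15), (4, 14), (4, 15), (5, 14), (5, 15), (6, 14), (6, 15), (7, 14), (7, 15)]
Unfold 4 (reflect across v@12): 32 holes -> [(0, 8), (0, 9), (0, 14), (0, 15), (1, 8), (1, 9), (1, 14), (1, 15), (2, 8), (2, 9), (2, 14), (2, 15), (3, 8), (3, 9), (3, 14), (3, 15), (4, 8), (4, 9), (4, 14), (4, 15), (5, 8), (5, 9), (5, 14), (5, 15), (6, 8), (6, 9), (6, 14), (6, 15), (7, 8), (7, 9), (7, 14), (7, 15)]
Unfold 5 (reflect across v@8): 64 holes -> [(0, 0), (0, 1), (0, 6), (0, 7), (0, 8), (0, 9), (0, 14), (0, 15), (1, 0), (1, 1), (1, 6), (1, 7), (1, 8), (1, 9), (1, 14), (1, 15), (2, 0), (2, 1), (2, 6), (2, 7), (2, 8), (2, 9), (2, 14), (2, 15), (3, 0), (3, 1), (3, 6), (3, 7), (3, 8), (3, 9), (3, 14), (3, 15), (4, 0), (4, 1), (4, 6), (4, 7), (4, 8), (4, 9), (4, 14), (4, 15), (5, 0), (5, 1), (5, 6), (5, 7), (5, 8), (5, 9), (5, 14), (5, 15), (6, 0), (6, 1), (6, 6), (6, 7), (6, 8), (6, 9), (6, 14), (6, 15), (7, 0), (7, 1), (7, 6), (7, 7), (7, 8), (7, 9), (7, 14), (7, 15)]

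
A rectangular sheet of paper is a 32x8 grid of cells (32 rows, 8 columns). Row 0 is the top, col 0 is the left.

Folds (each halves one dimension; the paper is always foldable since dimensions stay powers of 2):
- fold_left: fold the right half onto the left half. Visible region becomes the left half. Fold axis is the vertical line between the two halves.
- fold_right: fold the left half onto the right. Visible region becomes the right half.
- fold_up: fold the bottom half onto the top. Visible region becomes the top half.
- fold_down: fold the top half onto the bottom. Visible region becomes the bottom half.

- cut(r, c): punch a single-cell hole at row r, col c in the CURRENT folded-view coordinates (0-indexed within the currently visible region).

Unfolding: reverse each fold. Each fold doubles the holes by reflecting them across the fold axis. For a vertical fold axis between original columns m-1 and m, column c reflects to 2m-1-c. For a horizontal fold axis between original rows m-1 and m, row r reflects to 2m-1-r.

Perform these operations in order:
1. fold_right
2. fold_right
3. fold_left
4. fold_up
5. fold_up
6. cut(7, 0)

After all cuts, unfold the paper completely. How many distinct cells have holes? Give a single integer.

Op 1 fold_right: fold axis v@4; visible region now rows[0,32) x cols[4,8) = 32x4
Op 2 fold_right: fold axis v@6; visible region now rows[0,32) x cols[6,8) = 32x2
Op 3 fold_left: fold axis v@7; visible region now rows[0,32) x cols[6,7) = 32x1
Op 4 fold_up: fold axis h@16; visible region now rows[0,16) x cols[6,7) = 16x1
Op 5 fold_up: fold axis h@8; visible region now rows[0,8) x cols[6,7) = 8x1
Op 6 cut(7, 0): punch at orig (7,6); cuts so far [(7, 6)]; region rows[0,8) x cols[6,7) = 8x1
Unfold 1 (reflect across h@8): 2 holes -> [(7, 6), (8, 6)]
Unfold 2 (reflect across h@16): 4 holes -> [(7, 6), (8, 6), (23, 6), (24, 6)]
Unfold 3 (reflect across v@7): 8 holes -> [(7, 6), (7, 7), (8, 6), (8, 7), (23, 6), (23, 7), (24, 6), (24, 7)]
Unfold 4 (reflect across v@6): 16 holes -> [(7, 4), (7, 5), (7, 6), (7, 7), (8, 4), (8, 5), (8, 6), (8, 7), (23, 4), (23, 5), (23, 6), (23, 7), (24, 4), (24, 5), (24, 6), (24, 7)]
Unfold 5 (reflect across v@4): 32 holes -> [(7, 0), (7, 1), (7, 2), (7, 3), (7, 4), (7, 5), (7, 6), (7, 7), (8, 0), (8, 1), (8, 2), (8, 3), (8, 4), (8, 5), (8, 6), (8, 7), (23, 0), (23, 1), (23, 2), (23, 3), (23, 4), (23, 5), (23, 6), (23, 7), (24, 0), (24, 1), (24, 2), (24, 3), (24, 4), (24, 5), (24, 6), (24, 7)]

Answer: 32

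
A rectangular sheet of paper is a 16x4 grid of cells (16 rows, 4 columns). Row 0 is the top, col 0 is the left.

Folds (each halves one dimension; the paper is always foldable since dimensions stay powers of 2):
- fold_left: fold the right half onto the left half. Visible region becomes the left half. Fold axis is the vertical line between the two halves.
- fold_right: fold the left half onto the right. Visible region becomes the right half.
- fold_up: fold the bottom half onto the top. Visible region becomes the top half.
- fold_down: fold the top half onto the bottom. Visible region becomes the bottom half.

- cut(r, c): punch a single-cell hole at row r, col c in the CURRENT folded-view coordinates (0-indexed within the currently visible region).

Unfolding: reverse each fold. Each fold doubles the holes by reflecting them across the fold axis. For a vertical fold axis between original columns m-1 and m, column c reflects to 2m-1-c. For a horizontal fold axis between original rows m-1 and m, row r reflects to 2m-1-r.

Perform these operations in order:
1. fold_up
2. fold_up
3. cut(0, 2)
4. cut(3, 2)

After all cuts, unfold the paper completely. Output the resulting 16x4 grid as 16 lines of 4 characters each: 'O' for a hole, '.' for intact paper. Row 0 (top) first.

Answer: ..O.
....
....
..O.
..O.
....
....
..O.
..O.
....
....
..O.
..O.
....
....
..O.

Derivation:
Op 1 fold_up: fold axis h@8; visible region now rows[0,8) x cols[0,4) = 8x4
Op 2 fold_up: fold axis h@4; visible region now rows[0,4) x cols[0,4) = 4x4
Op 3 cut(0, 2): punch at orig (0,2); cuts so far [(0, 2)]; region rows[0,4) x cols[0,4) = 4x4
Op 4 cut(3, 2): punch at orig (3,2); cuts so far [(0, 2), (3, 2)]; region rows[0,4) x cols[0,4) = 4x4
Unfold 1 (reflect across h@4): 4 holes -> [(0, 2), (3, 2), (4, 2), (7, 2)]
Unfold 2 (reflect across h@8): 8 holes -> [(0, 2), (3, 2), (4, 2), (7, 2), (8, 2), (11, 2), (12, 2), (15, 2)]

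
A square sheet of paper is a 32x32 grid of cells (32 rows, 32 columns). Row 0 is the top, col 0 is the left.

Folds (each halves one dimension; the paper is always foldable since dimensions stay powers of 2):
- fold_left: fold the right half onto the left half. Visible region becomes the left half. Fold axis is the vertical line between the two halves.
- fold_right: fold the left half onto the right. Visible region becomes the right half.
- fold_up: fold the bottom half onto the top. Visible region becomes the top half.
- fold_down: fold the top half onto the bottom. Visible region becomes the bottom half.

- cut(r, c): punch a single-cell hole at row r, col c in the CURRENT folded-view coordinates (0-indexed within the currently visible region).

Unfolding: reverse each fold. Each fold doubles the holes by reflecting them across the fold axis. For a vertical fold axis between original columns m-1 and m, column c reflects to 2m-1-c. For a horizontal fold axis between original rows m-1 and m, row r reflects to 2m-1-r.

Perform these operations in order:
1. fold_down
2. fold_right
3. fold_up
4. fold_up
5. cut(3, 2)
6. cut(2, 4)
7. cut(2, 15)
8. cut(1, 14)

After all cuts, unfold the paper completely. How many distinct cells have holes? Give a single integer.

Answer: 64

Derivation:
Op 1 fold_down: fold axis h@16; visible region now rows[16,32) x cols[0,32) = 16x32
Op 2 fold_right: fold axis v@16; visible region now rows[16,32) x cols[16,32) = 16x16
Op 3 fold_up: fold axis h@24; visible region now rows[16,24) x cols[16,32) = 8x16
Op 4 fold_up: fold axis h@20; visible region now rows[16,20) x cols[16,32) = 4x16
Op 5 cut(3, 2): punch at orig (19,18); cuts so far [(19, 18)]; region rows[16,20) x cols[16,32) = 4x16
Op 6 cut(2, 4): punch at orig (18,20); cuts so far [(18, 20), (19, 18)]; region rows[16,20) x cols[16,32) = 4x16
Op 7 cut(2, 15): punch at orig (18,31); cuts so far [(18, 20), (18, 31), (19, 18)]; region rows[16,20) x cols[16,32) = 4x16
Op 8 cut(1, 14): punch at orig (17,30); cuts so far [(17, 30), (18, 20), (18, 31), (19, 18)]; region rows[16,20) x cols[16,32) = 4x16
Unfold 1 (reflect across h@20): 8 holes -> [(17, 30), (18, 20), (18, 31), (19, 18), (20, 18), (21, 20), (21, 31), (22, 30)]
Unfold 2 (reflect across h@24): 16 holes -> [(17, 30), (18, 20), (18, 31), (19, 18), (20, 18), (21, 20), (21, 31), (22, 30), (25, 30), (26, 20), (26, 31), (27, 18), (28, 18), (29, 20), (29, 31), (30, 30)]
Unfold 3 (reflect across v@16): 32 holes -> [(17, 1), (17, 30), (18, 0), (18, 11), (18, 20), (18, 31), (19, 13), (19, 18), (20, 13), (20, 18), (21, 0), (21, 11), (21, 20), (21, 31), (22, 1), (22, 30), (25, 1), (25, 30), (26, 0), (26, 11), (26, 20), (26, 31), (27, 13), (27, 18), (28, 13), (28, 18), (29, 0), (29, 11), (29, 20), (29, 31), (30, 1), (30, 30)]
Unfold 4 (reflect across h@16): 64 holes -> [(1, 1), (1, 30), (2, 0), (2, 11), (2, 20), (2, 31), (3, 13), (3, 18), (4, 13), (4, 18), (5, 0), (5, 11), (5, 20), (5, 31), (6, 1), (6, 30), (9, 1), (9, 30), (10, 0), (10, 11), (10, 20), (10, 31), (11, 13), (11, 18), (12, 13), (12, 18), (13, 0), (13, 11), (13, 20), (13, 31), (14, 1), (14, 30), (17, 1), (17, 30), (18, 0), (18, 11), (18, 20), (18, 31), (19, 13), (19, 18), (20, 13), (20, 18), (21, 0), (21, 11), (21, 20), (21, 31), (22, 1), (22, 30), (25, 1), (25, 30), (26, 0), (26, 11), (26, 20), (26, 31), (27, 13), (27, 18), (28, 13), (28, 18), (29, 0), (29, 11), (29, 20), (29, 31), (30, 1), (30, 30)]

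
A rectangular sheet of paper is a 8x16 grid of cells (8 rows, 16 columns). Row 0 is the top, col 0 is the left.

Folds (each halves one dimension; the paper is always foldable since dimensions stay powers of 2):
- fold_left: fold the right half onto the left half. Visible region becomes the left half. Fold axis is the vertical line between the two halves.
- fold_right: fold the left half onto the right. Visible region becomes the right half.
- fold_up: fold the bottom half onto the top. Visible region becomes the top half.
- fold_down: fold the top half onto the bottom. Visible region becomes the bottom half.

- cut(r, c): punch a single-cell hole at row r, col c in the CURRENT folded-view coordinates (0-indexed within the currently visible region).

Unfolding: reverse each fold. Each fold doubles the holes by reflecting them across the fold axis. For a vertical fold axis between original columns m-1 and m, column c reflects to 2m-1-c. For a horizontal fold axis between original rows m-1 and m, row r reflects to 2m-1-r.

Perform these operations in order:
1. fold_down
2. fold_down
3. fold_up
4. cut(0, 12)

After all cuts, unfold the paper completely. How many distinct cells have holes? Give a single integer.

Answer: 8

Derivation:
Op 1 fold_down: fold axis h@4; visible region now rows[4,8) x cols[0,16) = 4x16
Op 2 fold_down: fold axis h@6; visible region now rows[6,8) x cols[0,16) = 2x16
Op 3 fold_up: fold axis h@7; visible region now rows[6,7) x cols[0,16) = 1x16
Op 4 cut(0, 12): punch at orig (6,12); cuts so far [(6, 12)]; region rows[6,7) x cols[0,16) = 1x16
Unfold 1 (reflect across h@7): 2 holes -> [(6, 12), (7, 12)]
Unfold 2 (reflect across h@6): 4 holes -> [(4, 12), (5, 12), (6, 12), (7, 12)]
Unfold 3 (reflect across h@4): 8 holes -> [(0, 12), (1, 12), (2, 12), (3, 12), (4, 12), (5, 12), (6, 12), (7, 12)]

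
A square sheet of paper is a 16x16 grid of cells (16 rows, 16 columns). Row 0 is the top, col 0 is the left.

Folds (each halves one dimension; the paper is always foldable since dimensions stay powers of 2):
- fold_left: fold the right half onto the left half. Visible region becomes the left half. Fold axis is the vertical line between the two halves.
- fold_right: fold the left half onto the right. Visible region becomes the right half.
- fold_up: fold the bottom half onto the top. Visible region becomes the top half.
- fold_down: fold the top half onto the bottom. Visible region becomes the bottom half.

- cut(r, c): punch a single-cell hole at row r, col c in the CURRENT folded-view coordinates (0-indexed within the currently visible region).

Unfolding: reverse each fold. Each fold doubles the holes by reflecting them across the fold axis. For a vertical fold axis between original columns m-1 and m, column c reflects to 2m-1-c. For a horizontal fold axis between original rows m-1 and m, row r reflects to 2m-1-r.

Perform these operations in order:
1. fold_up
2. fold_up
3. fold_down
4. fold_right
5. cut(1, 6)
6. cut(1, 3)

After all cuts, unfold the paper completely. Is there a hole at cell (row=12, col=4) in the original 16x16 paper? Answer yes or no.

Answer: yes

Derivation:
Op 1 fold_up: fold axis h@8; visible region now rows[0,8) x cols[0,16) = 8x16
Op 2 fold_up: fold axis h@4; visible region now rows[0,4) x cols[0,16) = 4x16
Op 3 fold_down: fold axis h@2; visible region now rows[2,4) x cols[0,16) = 2x16
Op 4 fold_right: fold axis v@8; visible region now rows[2,4) x cols[8,16) = 2x8
Op 5 cut(1, 6): punch at orig (3,14); cuts so far [(3, 14)]; region rows[2,4) x cols[8,16) = 2x8
Op 6 cut(1, 3): punch at orig (3,11); cuts so far [(3, 11), (3, 14)]; region rows[2,4) x cols[8,16) = 2x8
Unfold 1 (reflect across v@8): 4 holes -> [(3, 1), (3, 4), (3, 11), (3, 14)]
Unfold 2 (reflect across h@2): 8 holes -> [(0, 1), (0, 4), (0, 11), (0, 14), (3, 1), (3, 4), (3, 11), (3, 14)]
Unfold 3 (reflect across h@4): 16 holes -> [(0, 1), (0, 4), (0, 11), (0, 14), (3, 1), (3, 4), (3, 11), (3, 14), (4, 1), (4, 4), (4, 11), (4, 14), (7, 1), (7, 4), (7, 11), (7, 14)]
Unfold 4 (reflect across h@8): 32 holes -> [(0, 1), (0, 4), (0, 11), (0, 14), (3, 1), (3, 4), (3, 11), (3, 14), (4, 1), (4, 4), (4, 11), (4, 14), (7, 1), (7, 4), (7, 11), (7, 14), (8, 1), (8, 4), (8, 11), (8, 14), (11, 1), (11, 4), (11, 11), (11, 14), (12, 1), (12, 4), (12, 11), (12, 14), (15, 1), (15, 4), (15, 11), (15, 14)]
Holes: [(0, 1), (0, 4), (0, 11), (0, 14), (3, 1), (3, 4), (3, 11), (3, 14), (4, 1), (4, 4), (4, 11), (4, 14), (7, 1), (7, 4), (7, 11), (7, 14), (8, 1), (8, 4), (8, 11), (8, 14), (11, 1), (11, 4), (11, 11), (11, 14), (12, 1), (12, 4), (12, 11), (12, 14), (15, 1), (15, 4), (15, 11), (15, 14)]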